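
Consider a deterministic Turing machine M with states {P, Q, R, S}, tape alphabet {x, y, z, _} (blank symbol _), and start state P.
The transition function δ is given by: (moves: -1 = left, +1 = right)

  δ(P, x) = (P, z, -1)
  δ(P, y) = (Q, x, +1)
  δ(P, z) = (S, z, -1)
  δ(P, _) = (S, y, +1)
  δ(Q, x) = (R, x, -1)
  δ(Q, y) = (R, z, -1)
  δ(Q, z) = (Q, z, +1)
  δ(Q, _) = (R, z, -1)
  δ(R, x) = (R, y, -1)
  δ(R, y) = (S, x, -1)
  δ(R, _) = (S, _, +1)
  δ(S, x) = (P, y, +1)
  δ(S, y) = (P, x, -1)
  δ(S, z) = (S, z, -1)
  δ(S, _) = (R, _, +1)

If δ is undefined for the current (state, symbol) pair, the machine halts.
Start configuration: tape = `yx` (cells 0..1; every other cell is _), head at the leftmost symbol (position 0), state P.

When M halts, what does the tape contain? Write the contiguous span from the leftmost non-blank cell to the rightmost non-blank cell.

yxzz

P | _[y]x_   read y → write x, move +1, go to Q
Q | _x[x]_   read x → write x, move -1, go to R
R | _[x]x_   read x → write y, move -1, go to R
R | [_]yx_   read _ → write _, move +1, go to S
S | _[y]x_   read y → write x, move -1, go to P
P | [_]xx_   read _ → write y, move +1, go to S
S | y[x]x_   read x → write y, move +1, go to P
P | yy[x]_   read x → write z, move -1, go to P
P | y[y]z_   read y → write x, move +1, go to Q
Q | yx[z]_   read z → write z, move +1, go to Q
Q | yxz[_]   read _ → write z, move -1, go to R
R | yx[z]z
The non-blank tape span at halt is yxzz.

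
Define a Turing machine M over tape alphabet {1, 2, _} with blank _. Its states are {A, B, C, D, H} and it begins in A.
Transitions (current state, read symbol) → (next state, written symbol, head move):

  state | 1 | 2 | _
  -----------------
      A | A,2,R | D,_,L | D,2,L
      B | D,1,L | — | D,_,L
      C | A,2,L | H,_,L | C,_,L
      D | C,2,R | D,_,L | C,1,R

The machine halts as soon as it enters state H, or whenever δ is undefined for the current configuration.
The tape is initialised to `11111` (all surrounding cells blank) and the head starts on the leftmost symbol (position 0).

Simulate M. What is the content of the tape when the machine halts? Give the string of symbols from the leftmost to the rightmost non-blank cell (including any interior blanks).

A | ___[1]1111_   read 1 → write 2, move R, go to A
A | ___2[1]111_   read 1 → write 2, move R, go to A
A | ___22[1]11_   read 1 → write 2, move R, go to A
A | ___222[1]1_   read 1 → write 2, move R, go to A
A | ___2222[1]_   read 1 → write 2, move R, go to A
A | ___22222[_]   read _ → write 2, move L, go to D
D | ___2222[2]2   read 2 → write _, move L, go to D
D | ___222[2]_2   read 2 → write _, move L, go to D
D | ___22[2]__2   read 2 → write _, move L, go to D
D | ___2[2]___2   read 2 → write _, move L, go to D
D | ___[2]____2   read 2 → write _, move L, go to D
D | __[_]_____2   read _ → write 1, move R, go to C
C | __1[_]____2   read _ → write _, move L, go to C
C | __[1]_____2   read 1 → write 2, move L, go to A
A | _[_]2_____2   read _ → write 2, move L, go to D
D | [_]22_____2   read _ → write 1, move R, go to C
C | 1[2]2_____2   read 2 → write _, move L, go to H
H | [1]_2_____2
The non-blank tape span at halt is 1_2_____2.

1_2_____2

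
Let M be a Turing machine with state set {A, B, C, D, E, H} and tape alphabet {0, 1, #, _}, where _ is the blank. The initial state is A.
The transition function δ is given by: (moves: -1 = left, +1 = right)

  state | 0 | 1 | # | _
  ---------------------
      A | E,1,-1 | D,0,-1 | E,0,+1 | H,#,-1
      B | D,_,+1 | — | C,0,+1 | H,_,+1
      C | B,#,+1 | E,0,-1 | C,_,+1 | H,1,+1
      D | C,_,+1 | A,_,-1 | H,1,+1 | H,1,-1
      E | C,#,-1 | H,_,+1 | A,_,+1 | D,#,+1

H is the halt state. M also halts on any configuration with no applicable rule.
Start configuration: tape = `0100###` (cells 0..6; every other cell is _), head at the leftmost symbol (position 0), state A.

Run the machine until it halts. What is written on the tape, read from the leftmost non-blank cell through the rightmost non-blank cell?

A | _[0]100###__   read 0 → write 1, move -1, go to E
E | [_]1100###__   read _ → write #, move +1, go to D
D | #[1]100###__   read 1 → write _, move -1, go to A
A | [#]_100###__   read # → write 0, move +1, go to E
E | 0[_]100###__   read _ → write #, move +1, go to D
D | 0#[1]00###__   read 1 → write _, move -1, go to A
A | 0[#]_00###__   read # → write 0, move +1, go to E
E | 00[_]00###__   read _ → write #, move +1, go to D
D | 00#[0]0###__   read 0 → write _, move +1, go to C
C | 00#_[0]###__   read 0 → write #, move +1, go to B
B | 00#_#[#]##__   read # → write 0, move +1, go to C
C | 00#_#0[#]#__   read # → write _, move +1, go to C
C | 00#_#0_[#]__   read # → write _, move +1, go to C
C | 00#_#0__[_]_   read _ → write 1, move +1, go to H
H | 00#_#0__1[_]
The non-blank tape span at halt is 00#_#0__1.

00#_#0__1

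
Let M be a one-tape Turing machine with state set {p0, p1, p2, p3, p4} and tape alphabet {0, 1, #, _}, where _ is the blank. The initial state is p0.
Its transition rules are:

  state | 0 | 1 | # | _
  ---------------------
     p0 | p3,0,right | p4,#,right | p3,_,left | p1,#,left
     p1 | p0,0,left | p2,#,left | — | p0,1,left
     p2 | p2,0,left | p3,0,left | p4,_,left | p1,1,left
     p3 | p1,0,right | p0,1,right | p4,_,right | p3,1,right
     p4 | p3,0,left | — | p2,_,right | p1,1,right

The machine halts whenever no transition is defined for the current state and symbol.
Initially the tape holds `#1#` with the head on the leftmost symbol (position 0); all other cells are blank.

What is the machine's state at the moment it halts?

p0 | _[#]1#_   read # → write _, move left, go to p3
p3 | [_]_1#_   read _ → write 1, move right, go to p3
p3 | 1[_]1#_   read _ → write 1, move right, go to p3
p3 | 11[1]#_   read 1 → write 1, move right, go to p0
p0 | 111[#]_   read # → write _, move left, go to p3
p3 | 11[1]__   read 1 → write 1, move right, go to p0
p0 | 111[_]_   read _ → write #, move left, go to p1
p1 | 11[1]#_   read 1 → write #, move left, go to p2
p2 | 1[1]##_   read 1 → write 0, move left, go to p3
p3 | [1]0##_   read 1 → write 1, move right, go to p0
p0 | 1[0]##_   read 0 → write 0, move right, go to p3
p3 | 10[#]#_   read # → write _, move right, go to p4
p4 | 10_[#]_   read # → write _, move right, go to p2
p2 | 10__[_]   read _ → write 1, move left, go to p1
p1 | 10_[_]1   read _ → write 1, move left, go to p0
p0 | 10[_]11   read _ → write #, move left, go to p1
p1 | 1[0]#11   read 0 → write 0, move left, go to p0
p0 | [1]0#11   read 1 → write #, move right, go to p4
p4 | #[0]#11   read 0 → write 0, move left, go to p3
p3 | [#]0#11   read # → write _, move right, go to p4
p4 | _[0]#11   read 0 → write 0, move left, go to p3
p3 | [_]0#11   read _ → write 1, move right, go to p3
p3 | 1[0]#11   read 0 → write 0, move right, go to p1
p1 | 10[#]11
No transition is defined for (p1, #); M halts in state p1.

p1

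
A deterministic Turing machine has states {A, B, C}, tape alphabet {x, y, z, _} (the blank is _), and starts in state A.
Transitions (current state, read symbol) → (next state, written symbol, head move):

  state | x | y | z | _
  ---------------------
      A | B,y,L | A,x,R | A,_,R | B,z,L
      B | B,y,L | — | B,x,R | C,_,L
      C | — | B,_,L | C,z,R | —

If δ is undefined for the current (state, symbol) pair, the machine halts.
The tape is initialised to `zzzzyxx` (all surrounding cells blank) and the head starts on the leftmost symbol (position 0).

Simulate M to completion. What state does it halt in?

A | [z]zzzyxx   read z → write _, move R, go to A
A | _[z]zzyxx   read z → write _, move R, go to A
A | __[z]zyxx   read z → write _, move R, go to A
A | ___[z]yxx   read z → write _, move R, go to A
A | ____[y]xx   read y → write x, move R, go to A
A | ____x[x]x   read x → write y, move L, go to B
B | ____[x]yx   read x → write y, move L, go to B
B | ___[_]yyx   read _ → write _, move L, go to C
C | __[_]_yyx
No transition is defined for (C, _); M halts in state C.

C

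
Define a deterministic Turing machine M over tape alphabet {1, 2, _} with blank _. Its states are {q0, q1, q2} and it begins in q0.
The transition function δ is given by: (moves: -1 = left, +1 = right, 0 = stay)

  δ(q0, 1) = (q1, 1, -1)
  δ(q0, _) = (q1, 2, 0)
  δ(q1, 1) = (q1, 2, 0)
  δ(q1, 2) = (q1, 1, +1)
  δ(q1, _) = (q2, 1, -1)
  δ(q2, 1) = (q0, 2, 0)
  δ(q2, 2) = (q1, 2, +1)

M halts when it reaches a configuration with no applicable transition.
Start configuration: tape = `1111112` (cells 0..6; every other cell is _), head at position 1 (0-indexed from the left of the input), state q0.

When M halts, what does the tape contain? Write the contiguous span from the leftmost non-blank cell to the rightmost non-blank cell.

q0 | 1[1]11112_   read 1 → write 1, move -1, go to q1
q1 | [1]111112_   read 1 → write 2, move 0, go to q1
q1 | [2]111112_   read 2 → write 1, move +1, go to q1
q1 | 1[1]11112_   read 1 → write 2, move 0, go to q1
q1 | 1[2]11112_   read 2 → write 1, move +1, go to q1
q1 | 11[1]1112_   read 1 → write 2, move 0, go to q1
q1 | 11[2]1112_   read 2 → write 1, move +1, go to q1
q1 | 111[1]112_   read 1 → write 2, move 0, go to q1
q1 | 111[2]112_   read 2 → write 1, move +1, go to q1
q1 | 1111[1]12_   read 1 → write 2, move 0, go to q1
q1 | 1111[2]12_   read 2 → write 1, move +1, go to q1
q1 | 11111[1]2_   read 1 → write 2, move 0, go to q1
q1 | 11111[2]2_   read 2 → write 1, move +1, go to q1
q1 | 111111[2]_   read 2 → write 1, move +1, go to q1
q1 | 1111111[_]   read _ → write 1, move -1, go to q2
q2 | 111111[1]1   read 1 → write 2, move 0, go to q0
q0 | 111111[2]1
The non-blank tape span at halt is 11111121.

11111121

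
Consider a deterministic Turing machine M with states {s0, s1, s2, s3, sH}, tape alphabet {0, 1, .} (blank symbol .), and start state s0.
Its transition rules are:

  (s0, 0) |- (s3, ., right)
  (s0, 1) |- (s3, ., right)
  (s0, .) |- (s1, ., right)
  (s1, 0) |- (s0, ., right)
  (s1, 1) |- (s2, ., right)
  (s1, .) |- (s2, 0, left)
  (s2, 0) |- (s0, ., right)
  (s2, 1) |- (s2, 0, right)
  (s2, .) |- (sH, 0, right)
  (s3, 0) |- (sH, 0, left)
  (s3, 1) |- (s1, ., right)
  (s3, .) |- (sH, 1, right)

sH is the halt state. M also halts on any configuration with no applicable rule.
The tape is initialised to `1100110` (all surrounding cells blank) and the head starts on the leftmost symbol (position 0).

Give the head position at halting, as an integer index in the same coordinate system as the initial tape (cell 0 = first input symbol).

8

s0 | [1]100110..   read 1 → write ., move right, go to s3
s3 | .[1]00110..   read 1 → write ., move right, go to s1
s1 | ..[0]0110..   read 0 → write ., move right, go to s0
s0 | ...[0]110..   read 0 → write ., move right, go to s3
s3 | ....[1]10..   read 1 → write ., move right, go to s1
s1 | .....[1]0..   read 1 → write ., move right, go to s2
s2 | ......[0]..   read 0 → write ., move right, go to s0
s0 | .......[.].   read . → write ., move right, go to s1
s1 | ........[.]   read . → write 0, move left, go to s2
s2 | .......[.]0   read . → write 0, move right, go to sH
sH | .......0[0]
At halt the head is at cell 8.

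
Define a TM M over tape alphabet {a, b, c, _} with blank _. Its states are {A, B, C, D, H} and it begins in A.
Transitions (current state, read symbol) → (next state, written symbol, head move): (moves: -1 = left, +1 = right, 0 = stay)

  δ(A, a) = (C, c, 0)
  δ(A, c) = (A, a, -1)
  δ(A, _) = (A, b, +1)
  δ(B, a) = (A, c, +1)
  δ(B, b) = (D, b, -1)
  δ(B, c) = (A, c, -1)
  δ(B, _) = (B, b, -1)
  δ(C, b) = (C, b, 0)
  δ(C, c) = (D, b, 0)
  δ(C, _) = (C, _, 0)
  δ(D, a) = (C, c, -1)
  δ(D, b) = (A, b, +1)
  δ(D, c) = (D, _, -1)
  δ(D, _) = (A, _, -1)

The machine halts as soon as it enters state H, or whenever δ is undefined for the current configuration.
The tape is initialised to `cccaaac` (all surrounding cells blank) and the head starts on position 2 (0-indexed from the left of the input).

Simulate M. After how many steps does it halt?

23

A | _cc[c]aaac   read c → write a, move -1, go to A
A | _c[c]aaaac   read c → write a, move -1, go to A
A | _[c]aaaaac   read c → write a, move -1, go to A
A | [_]aaaaaac   read _ → write b, move +1, go to A
A | b[a]aaaaac   read a → write c, move 0, go to C
C | b[c]aaaaac   read c → write b, move 0, go to D
D | b[b]aaaaac   read b → write b, move +1, go to A
A | bb[a]aaaac   read a → write c, move 0, go to C
C | bb[c]aaaac   read c → write b, move 0, go to D
D | bb[b]aaaac   read b → write b, move +1, go to A
A | bbb[a]aaac   read a → write c, move 0, go to C
C | bbb[c]aaac   read c → write b, move 0, go to D
D | bbb[b]aaac   read b → write b, move +1, go to A
A | bbbb[a]aac   read a → write c, move 0, go to C
C | bbbb[c]aac   read c → write b, move 0, go to D
D | bbbb[b]aac   read b → write b, move +1, go to A
A | bbbbb[a]ac   read a → write c, move 0, go to C
C | bbbbb[c]ac   read c → write b, move 0, go to D
D | bbbbb[b]ac   read b → write b, move +1, go to A
A | bbbbbb[a]c   read a → write c, move 0, go to C
C | bbbbbb[c]c   read c → write b, move 0, go to D
D | bbbbbb[b]c   read b → write b, move +1, go to A
A | bbbbbbb[c]   read c → write a, move -1, go to A
A | bbbbbb[b]a
M halts after 23 transitions.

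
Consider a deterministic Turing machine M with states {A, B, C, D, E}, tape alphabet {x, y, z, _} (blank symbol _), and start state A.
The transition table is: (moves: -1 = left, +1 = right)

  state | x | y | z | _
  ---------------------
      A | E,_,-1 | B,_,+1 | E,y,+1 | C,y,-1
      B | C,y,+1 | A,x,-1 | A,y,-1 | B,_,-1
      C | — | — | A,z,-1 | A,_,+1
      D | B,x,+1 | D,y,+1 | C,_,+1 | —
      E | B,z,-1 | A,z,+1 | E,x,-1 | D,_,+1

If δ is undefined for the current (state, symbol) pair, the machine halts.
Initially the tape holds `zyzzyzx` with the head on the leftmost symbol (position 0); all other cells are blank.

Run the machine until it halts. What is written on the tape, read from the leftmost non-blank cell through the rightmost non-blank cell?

A | _[z]yzzyzx   read z → write y, move +1, go to E
E | _y[y]zzyzx   read y → write z, move +1, go to A
A | _yz[z]zyzx   read z → write y, move +1, go to E
E | _yzy[z]yzx   read z → write x, move -1, go to E
E | _yz[y]xyzx   read y → write z, move +1, go to A
A | _yzz[x]yzx   read x → write _, move -1, go to E
E | _yz[z]_yzx   read z → write x, move -1, go to E
E | _y[z]x_yzx   read z → write x, move -1, go to E
E | _[y]xx_yzx   read y → write z, move +1, go to A
A | _z[x]x_yzx   read x → write _, move -1, go to E
E | _[z]_x_yzx   read z → write x, move -1, go to E
E | [_]x_x_yzx   read _ → write _, move +1, go to D
D | _[x]_x_yzx   read x → write x, move +1, go to B
B | _x[_]x_yzx   read _ → write _, move -1, go to B
B | _[x]_x_yzx   read x → write y, move +1, go to C
C | _y[_]x_yzx   read _ → write _, move +1, go to A
A | _y_[x]_yzx   read x → write _, move -1, go to E
E | _y[_]__yzx   read _ → write _, move +1, go to D
D | _y_[_]_yzx
The non-blank tape span at halt is y___yzx.

y___yzx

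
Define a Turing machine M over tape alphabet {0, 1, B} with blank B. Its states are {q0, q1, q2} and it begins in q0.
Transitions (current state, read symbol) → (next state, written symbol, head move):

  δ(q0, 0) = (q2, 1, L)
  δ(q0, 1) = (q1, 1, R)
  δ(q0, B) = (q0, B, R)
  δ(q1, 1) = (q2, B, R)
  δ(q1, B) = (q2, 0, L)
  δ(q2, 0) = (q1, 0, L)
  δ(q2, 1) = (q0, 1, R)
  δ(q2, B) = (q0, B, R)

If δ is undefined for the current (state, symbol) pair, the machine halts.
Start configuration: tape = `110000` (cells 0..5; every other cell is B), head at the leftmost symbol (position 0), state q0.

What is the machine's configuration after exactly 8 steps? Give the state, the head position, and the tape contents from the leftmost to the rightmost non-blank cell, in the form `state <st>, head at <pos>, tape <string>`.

q0 | [1]10000   read 1 → write 1, move R, go to q1
q1 | 1[1]0000   read 1 → write B, move R, go to q2
q2 | 1B[0]000   read 0 → write 0, move L, go to q1
q1 | 1[B]0000   read B → write 0, move L, go to q2
q2 | [1]00000   read 1 → write 1, move R, go to q0
q0 | 1[0]0000   read 0 → write 1, move L, go to q2
q2 | [1]10000   read 1 → write 1, move R, go to q0
q0 | 1[1]0000   read 1 → write 1, move R, go to q1
q1 | 11[0]000
After 8 steps: state q1, head at 2, tape 110000.

state q1, head at 2, tape 110000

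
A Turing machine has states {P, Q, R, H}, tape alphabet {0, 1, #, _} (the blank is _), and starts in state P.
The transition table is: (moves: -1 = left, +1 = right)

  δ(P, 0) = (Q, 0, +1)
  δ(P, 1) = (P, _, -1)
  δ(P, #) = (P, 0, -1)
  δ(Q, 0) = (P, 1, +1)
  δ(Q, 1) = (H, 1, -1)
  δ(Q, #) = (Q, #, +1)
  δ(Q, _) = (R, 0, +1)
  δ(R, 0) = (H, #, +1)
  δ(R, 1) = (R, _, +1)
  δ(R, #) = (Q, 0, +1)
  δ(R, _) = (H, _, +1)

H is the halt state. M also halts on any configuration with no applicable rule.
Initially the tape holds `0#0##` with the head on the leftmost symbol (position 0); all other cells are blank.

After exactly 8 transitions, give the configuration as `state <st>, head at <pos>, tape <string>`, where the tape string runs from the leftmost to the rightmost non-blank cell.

state P, head at 2, tape 01_0#

P | [0]#0##   read 0 → write 0, move +1, go to Q
Q | 0[#]0##   read # → write #, move +1, go to Q
Q | 0#[0]##   read 0 → write 1, move +1, go to P
P | 0#1[#]#   read # → write 0, move -1, go to P
P | 0#[1]0#   read 1 → write _, move -1, go to P
P | 0[#]_0#   read # → write 0, move -1, go to P
P | [0]0_0#   read 0 → write 0, move +1, go to Q
Q | 0[0]_0#   read 0 → write 1, move +1, go to P
P | 01[_]0#
After 8 steps: state P, head at 2, tape 01_0#.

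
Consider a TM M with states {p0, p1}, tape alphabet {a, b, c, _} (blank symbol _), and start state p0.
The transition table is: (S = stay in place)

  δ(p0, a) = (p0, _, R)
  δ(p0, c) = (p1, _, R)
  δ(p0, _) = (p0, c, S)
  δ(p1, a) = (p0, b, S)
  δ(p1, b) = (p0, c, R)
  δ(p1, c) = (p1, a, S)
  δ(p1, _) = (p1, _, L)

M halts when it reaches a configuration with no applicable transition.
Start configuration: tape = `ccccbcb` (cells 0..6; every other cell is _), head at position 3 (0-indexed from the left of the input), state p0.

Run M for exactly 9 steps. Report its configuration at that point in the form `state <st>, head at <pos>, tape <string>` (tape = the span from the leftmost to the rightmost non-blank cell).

p0 | ccc[c]bcb__   read c → write _, move R, go to p1
p1 | ccc_[b]cb__   read b → write c, move R, go to p0
p0 | ccc_c[c]b__   read c → write _, move R, go to p1
p1 | ccc_c_[b]__   read b → write c, move R, go to p0
p0 | ccc_c_c[_]_   read _ → write c, move S, go to p0
p0 | ccc_c_c[c]_   read c → write _, move R, go to p1
p1 | ccc_c_c_[_]   read _ → write _, move L, go to p1
p1 | ccc_c_c[_]_   read _ → write _, move L, go to p1
p1 | ccc_c_[c]__   read c → write a, move S, go to p1
p1 | ccc_c_[a]__
After 9 steps: state p1, head at 6, tape ccc_c_a.

state p1, head at 6, tape ccc_c_a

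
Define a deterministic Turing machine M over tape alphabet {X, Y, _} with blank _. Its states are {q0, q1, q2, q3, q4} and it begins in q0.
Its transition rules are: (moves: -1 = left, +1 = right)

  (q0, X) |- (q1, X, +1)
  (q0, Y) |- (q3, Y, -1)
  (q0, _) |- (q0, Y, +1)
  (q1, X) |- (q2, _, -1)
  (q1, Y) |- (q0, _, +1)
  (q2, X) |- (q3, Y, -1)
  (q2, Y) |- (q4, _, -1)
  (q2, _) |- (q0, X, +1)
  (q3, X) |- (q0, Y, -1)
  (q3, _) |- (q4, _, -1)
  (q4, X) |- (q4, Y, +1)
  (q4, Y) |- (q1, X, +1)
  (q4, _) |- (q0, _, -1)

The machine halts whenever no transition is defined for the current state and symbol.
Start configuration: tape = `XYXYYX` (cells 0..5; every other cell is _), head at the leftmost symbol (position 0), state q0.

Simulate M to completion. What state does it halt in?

state=q0 head=0 tape=___[X]YXYYX   (q0,X)→(q1,X,+1)
state=q1 head=1 tape=___X[Y]XYYX   (q1,Y)→(q0,_,+1)
state=q0 head=2 tape=___X_[X]YYX   (q0,X)→(q1,X,+1)
state=q1 head=3 tape=___X_X[Y]YX   (q1,Y)→(q0,_,+1)
state=q0 head=4 tape=___X_X_[Y]X   (q0,Y)→(q3,Y,-1)
state=q3 head=3 tape=___X_X[_]YX   (q3,_)→(q4,_,-1)
state=q4 head=2 tape=___X_[X]_YX   (q4,X)→(q4,Y,+1)
state=q4 head=3 tape=___X_Y[_]YX   (q4,_)→(q0,_,-1)
state=q0 head=2 tape=___X_[Y]_YX   (q0,Y)→(q3,Y,-1)
state=q3 head=1 tape=___X[_]Y_YX   (q3,_)→(q4,_,-1)
state=q4 head=0 tape=___[X]_Y_YX   (q4,X)→(q4,Y,+1)
state=q4 head=1 tape=___Y[_]Y_YX   (q4,_)→(q0,_,-1)
state=q0 head=0 tape=___[Y]_Y_YX   (q0,Y)→(q3,Y,-1)
state=q3 head=-1 tape=__[_]Y_Y_YX   (q3,_)→(q4,_,-1)
state=q4 head=-2 tape=_[_]_Y_Y_YX   (q4,_)→(q0,_,-1)
state=q0 head=-3 tape=[_]__Y_Y_YX   (q0,_)→(q0,Y,+1)
state=q0 head=-2 tape=Y[_]_Y_Y_YX   (q0,_)→(q0,Y,+1)
state=q0 head=-1 tape=YY[_]Y_Y_YX   (q0,_)→(q0,Y,+1)
state=q0 head=0 tape=YYY[Y]_Y_YX   (q0,Y)→(q3,Y,-1)
state=q3 head=-1 tape=YY[Y]Y_Y_YX
No transition is defined for (q3, Y); M halts in state q3.

q3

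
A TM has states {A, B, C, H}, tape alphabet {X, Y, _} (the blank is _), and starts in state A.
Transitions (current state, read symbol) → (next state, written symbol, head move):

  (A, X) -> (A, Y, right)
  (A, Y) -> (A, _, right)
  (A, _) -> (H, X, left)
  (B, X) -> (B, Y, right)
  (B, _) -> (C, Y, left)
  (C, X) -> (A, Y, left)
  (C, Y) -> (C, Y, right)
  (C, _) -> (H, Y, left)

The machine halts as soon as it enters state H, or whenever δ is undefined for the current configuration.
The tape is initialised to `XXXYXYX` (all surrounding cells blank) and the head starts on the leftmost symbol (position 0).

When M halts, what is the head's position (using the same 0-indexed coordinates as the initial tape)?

state=A head=0 tape=[X]XXYXYX_   (A,X)→(A,Y,right)
state=A head=1 tape=Y[X]XYXYX_   (A,X)→(A,Y,right)
state=A head=2 tape=YY[X]YXYX_   (A,X)→(A,Y,right)
state=A head=3 tape=YYY[Y]XYX_   (A,Y)→(A,_,right)
state=A head=4 tape=YYY_[X]YX_   (A,X)→(A,Y,right)
state=A head=5 tape=YYY_Y[Y]X_   (A,Y)→(A,_,right)
state=A head=6 tape=YYY_Y_[X]_   (A,X)→(A,Y,right)
state=A head=7 tape=YYY_Y_Y[_]   (A,_)→(H,X,left)
state=H head=6 tape=YYY_Y_[Y]X
At halt the head is at cell 6.

6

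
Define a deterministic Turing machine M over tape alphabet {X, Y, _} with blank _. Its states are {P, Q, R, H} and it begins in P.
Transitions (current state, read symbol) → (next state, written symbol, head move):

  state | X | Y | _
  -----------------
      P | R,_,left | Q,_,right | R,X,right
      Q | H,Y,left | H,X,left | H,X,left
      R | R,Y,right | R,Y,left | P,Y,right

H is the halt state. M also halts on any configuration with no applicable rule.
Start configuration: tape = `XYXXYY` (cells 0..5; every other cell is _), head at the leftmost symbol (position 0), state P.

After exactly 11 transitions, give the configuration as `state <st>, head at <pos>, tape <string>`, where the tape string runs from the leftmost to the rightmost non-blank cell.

state H, head at -1, tape Y_XYXXYY

P | __[X]YXXYY   read X → write _, move left, go to R
R | _[_]_YXXYY   read _ → write Y, move right, go to P
P | _Y[_]YXXYY   read _ → write X, move right, go to R
R | _YX[Y]XXYY   read Y → write Y, move left, go to R
R | _Y[X]YXXYY   read X → write Y, move right, go to R
R | _YY[Y]XXYY   read Y → write Y, move left, go to R
R | _Y[Y]YXXYY   read Y → write Y, move left, go to R
R | _[Y]YYXXYY   read Y → write Y, move left, go to R
R | [_]YYYXXYY   read _ → write Y, move right, go to P
P | Y[Y]YYXXYY   read Y → write _, move right, go to Q
Q | Y_[Y]YXXYY   read Y → write X, move left, go to H
H | Y[_]XYXXYY
After 11 steps: state H, head at -1, tape Y_XYXXYY.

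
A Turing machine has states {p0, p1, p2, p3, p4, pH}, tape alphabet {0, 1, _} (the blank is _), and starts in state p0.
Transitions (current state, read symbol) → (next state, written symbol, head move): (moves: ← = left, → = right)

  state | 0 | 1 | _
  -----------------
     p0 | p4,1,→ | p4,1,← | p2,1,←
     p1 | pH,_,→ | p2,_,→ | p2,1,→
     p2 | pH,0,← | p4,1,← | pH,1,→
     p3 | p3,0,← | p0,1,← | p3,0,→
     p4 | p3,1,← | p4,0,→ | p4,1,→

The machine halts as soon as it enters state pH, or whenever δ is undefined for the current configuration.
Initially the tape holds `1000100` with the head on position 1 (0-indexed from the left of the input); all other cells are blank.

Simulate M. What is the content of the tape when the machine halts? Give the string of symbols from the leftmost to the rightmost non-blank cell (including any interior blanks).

1110001100

state=p0 head=1 tape=___1[0]00100   (p0,0)→(p4,1,→)
state=p4 head=2 tape=___11[0]0100   (p4,0)→(p3,1,←)
state=p3 head=1 tape=___1[1]10100   (p3,1)→(p0,1,←)
state=p0 head=0 tape=___[1]110100   (p0,1)→(p4,1,←)
state=p4 head=-1 tape=__[_]1110100   (p4,_)→(p4,1,→)
state=p4 head=0 tape=__1[1]110100   (p4,1)→(p4,0,→)
state=p4 head=1 tape=__10[1]10100   (p4,1)→(p4,0,→)
state=p4 head=2 tape=__100[1]0100   (p4,1)→(p4,0,→)
state=p4 head=3 tape=__1000[0]100   (p4,0)→(p3,1,←)
state=p3 head=2 tape=__100[0]1100   (p3,0)→(p3,0,←)
state=p3 head=1 tape=__10[0]01100   (p3,0)→(p3,0,←)
state=p3 head=0 tape=__1[0]001100   (p3,0)→(p3,0,←)
state=p3 head=-1 tape=__[1]0001100   (p3,1)→(p0,1,←)
state=p0 head=-2 tape=_[_]10001100   (p0,_)→(p2,1,←)
state=p2 head=-3 tape=[_]110001100   (p2,_)→(pH,1,→)
state=pH head=-2 tape=1[1]10001100
The non-blank tape span at halt is 1110001100.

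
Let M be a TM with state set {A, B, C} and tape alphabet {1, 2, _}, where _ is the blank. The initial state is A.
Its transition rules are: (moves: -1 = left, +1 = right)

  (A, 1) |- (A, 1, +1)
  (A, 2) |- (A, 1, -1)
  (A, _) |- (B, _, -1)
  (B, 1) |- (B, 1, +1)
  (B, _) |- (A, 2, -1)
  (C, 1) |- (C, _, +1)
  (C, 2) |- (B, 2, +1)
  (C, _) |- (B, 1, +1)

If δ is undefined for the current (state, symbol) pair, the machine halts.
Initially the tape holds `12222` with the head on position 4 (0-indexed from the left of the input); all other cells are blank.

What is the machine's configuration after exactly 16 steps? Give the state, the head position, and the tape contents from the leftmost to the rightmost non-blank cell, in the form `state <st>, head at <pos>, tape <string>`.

state=A head=4 tape=1222[2]__   (A,2)→(A,1,-1)
state=A head=3 tape=122[2]1__   (A,2)→(A,1,-1)
state=A head=2 tape=12[2]11__   (A,2)→(A,1,-1)
state=A head=1 tape=1[2]111__   (A,2)→(A,1,-1)
state=A head=0 tape=[1]1111__   (A,1)→(A,1,+1)
state=A head=1 tape=1[1]111__   (A,1)→(A,1,+1)
state=A head=2 tape=11[1]11__   (A,1)→(A,1,+1)
state=A head=3 tape=111[1]1__   (A,1)→(A,1,+1)
state=A head=4 tape=1111[1]__   (A,1)→(A,1,+1)
state=A head=5 tape=11111[_]_   (A,_)→(B,_,-1)
state=B head=4 tape=1111[1]__   (B,1)→(B,1,+1)
state=B head=5 tape=11111[_]_   (B,_)→(A,2,-1)
state=A head=4 tape=1111[1]2_   (A,1)→(A,1,+1)
state=A head=5 tape=11111[2]_   (A,2)→(A,1,-1)
state=A head=4 tape=1111[1]1_   (A,1)→(A,1,+1)
state=A head=5 tape=11111[1]_   (A,1)→(A,1,+1)
state=A head=6 tape=111111[_]
After 16 steps: state A, head at 6, tape 111111.

state A, head at 6, tape 111111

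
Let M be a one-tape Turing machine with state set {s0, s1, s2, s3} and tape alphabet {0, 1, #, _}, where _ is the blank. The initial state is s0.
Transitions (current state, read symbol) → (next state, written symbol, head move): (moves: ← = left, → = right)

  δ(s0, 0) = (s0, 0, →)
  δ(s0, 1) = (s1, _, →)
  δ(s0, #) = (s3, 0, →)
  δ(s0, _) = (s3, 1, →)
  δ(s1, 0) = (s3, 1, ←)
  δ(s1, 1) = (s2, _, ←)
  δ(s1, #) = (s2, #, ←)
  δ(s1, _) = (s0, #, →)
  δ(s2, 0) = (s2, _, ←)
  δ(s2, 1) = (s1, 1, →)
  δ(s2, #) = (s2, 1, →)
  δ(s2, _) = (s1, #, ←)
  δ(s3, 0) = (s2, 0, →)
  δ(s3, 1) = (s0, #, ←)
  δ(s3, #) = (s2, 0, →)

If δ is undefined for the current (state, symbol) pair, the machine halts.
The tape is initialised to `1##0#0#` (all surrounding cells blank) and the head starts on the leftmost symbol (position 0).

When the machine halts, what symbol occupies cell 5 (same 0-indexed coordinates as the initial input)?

s0 | _[1]##0#0#_   read 1 → write _, move →, go to s1
s1 | __[#]#0#0#_   read # → write #, move ←, go to s2
s2 | _[_]##0#0#_   read _ → write #, move ←, go to s1
s1 | [_]###0#0#_   read _ → write #, move →, go to s0
s0 | #[#]##0#0#_   read # → write 0, move →, go to s3
s3 | #0[#]#0#0#_   read # → write 0, move →, go to s2
s2 | #00[#]0#0#_   read # → write 1, move →, go to s2
s2 | #001[0]#0#_   read 0 → write _, move ←, go to s2
s2 | #00[1]_#0#_   read 1 → write 1, move →, go to s1
s1 | #001[_]#0#_   read _ → write #, move →, go to s0
s0 | #001#[#]0#_   read # → write 0, move →, go to s3
s3 | #001#0[0]#_   read 0 → write 0, move →, go to s2
s2 | #001#00[#]_   read # → write 1, move →, go to s2
s2 | #001#001[_]   read _ → write #, move ←, go to s1
s1 | #001#00[1]#   read 1 → write _, move ←, go to s2
s2 | #001#0[0]_#   read 0 → write _, move ←, go to s2
s2 | #001#[0]__#   read 0 → write _, move ←, go to s2
s2 | #001[#]___#   read # → write 1, move →, go to s2
s2 | #0011[_]__#   read _ → write #, move ←, go to s1
s1 | #001[1]#__#   read 1 → write _, move ←, go to s2
s2 | #00[1]_#__#   read 1 → write 1, move →, go to s1
s1 | #001[_]#__#   read _ → write #, move →, go to s0
s0 | #001#[#]__#   read # → write 0, move →, go to s3
s3 | #001#0[_]_#
Cell 5 holds _ when M halts.

_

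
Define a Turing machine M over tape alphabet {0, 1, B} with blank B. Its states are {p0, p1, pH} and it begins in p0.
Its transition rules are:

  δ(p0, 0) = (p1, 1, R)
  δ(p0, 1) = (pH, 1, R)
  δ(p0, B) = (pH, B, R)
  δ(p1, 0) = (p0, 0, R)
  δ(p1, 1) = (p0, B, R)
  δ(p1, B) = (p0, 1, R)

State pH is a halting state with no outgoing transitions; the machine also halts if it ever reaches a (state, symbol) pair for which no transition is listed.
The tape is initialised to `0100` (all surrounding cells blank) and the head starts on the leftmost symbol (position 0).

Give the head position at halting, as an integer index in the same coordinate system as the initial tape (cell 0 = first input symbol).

5

state=p0 head=0 tape=[0]100BB   (p0,0)→(p1,1,R)
state=p1 head=1 tape=1[1]00BB   (p1,1)→(p0,B,R)
state=p0 head=2 tape=1B[0]0BB   (p0,0)→(p1,1,R)
state=p1 head=3 tape=1B1[0]BB   (p1,0)→(p0,0,R)
state=p0 head=4 tape=1B10[B]B   (p0,B)→(pH,B,R)
state=pH head=5 tape=1B10B[B]
At halt the head is at cell 5.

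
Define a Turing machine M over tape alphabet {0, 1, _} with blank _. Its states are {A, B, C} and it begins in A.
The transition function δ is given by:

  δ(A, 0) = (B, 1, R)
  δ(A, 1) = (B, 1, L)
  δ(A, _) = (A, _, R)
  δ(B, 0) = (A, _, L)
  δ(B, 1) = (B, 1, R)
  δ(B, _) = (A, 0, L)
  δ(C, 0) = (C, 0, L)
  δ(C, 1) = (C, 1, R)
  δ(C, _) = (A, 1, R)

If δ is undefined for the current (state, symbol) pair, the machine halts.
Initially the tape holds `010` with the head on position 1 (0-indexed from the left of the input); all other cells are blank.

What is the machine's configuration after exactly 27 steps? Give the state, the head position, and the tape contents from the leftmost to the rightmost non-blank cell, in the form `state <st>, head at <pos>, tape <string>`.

state B, head at 0, tape 11

state=A head=1 tape=_0[1]0   (A,1)→(B,1,L)
state=B head=0 tape=_[0]10   (B,0)→(A,_,L)
state=A head=-1 tape=[_]_10   (A,_)→(A,_,R)
state=A head=0 tape=_[_]10   (A,_)→(A,_,R)
state=A head=1 tape=__[1]0   (A,1)→(B,1,L)
state=B head=0 tape=_[_]10   (B,_)→(A,0,L)
state=A head=-1 tape=[_]010   (A,_)→(A,_,R)
state=A head=0 tape=_[0]10   (A,0)→(B,1,R)
state=B head=1 tape=_1[1]0   (B,1)→(B,1,R)
state=B head=2 tape=_11[0]   (B,0)→(A,_,L)
state=A head=1 tape=_1[1]_   (A,1)→(B,1,L)
state=B head=0 tape=_[1]1_   (B,1)→(B,1,R)
state=B head=1 tape=_1[1]_   (B,1)→(B,1,R)
state=B head=2 tape=_11[_]   (B,_)→(A,0,L)
state=A head=1 tape=_1[1]0   (A,1)→(B,1,L)
state=B head=0 tape=_[1]10   (B,1)→(B,1,R)
state=B head=1 tape=_1[1]0   (B,1)→(B,1,R)
state=B head=2 tape=_11[0]   (B,0)→(A,_,L)
state=A head=1 tape=_1[1]_   (A,1)→(B,1,L)
state=B head=0 tape=_[1]1_   (B,1)→(B,1,R)
state=B head=1 tape=_1[1]_   (B,1)→(B,1,R)
state=B head=2 tape=_11[_]   (B,_)→(A,0,L)
state=A head=1 tape=_1[1]0   (A,1)→(B,1,L)
state=B head=0 tape=_[1]10   (B,1)→(B,1,R)
state=B head=1 tape=_1[1]0   (B,1)→(B,1,R)
state=B head=2 tape=_11[0]   (B,0)→(A,_,L)
state=A head=1 tape=_1[1]_   (A,1)→(B,1,L)
state=B head=0 tape=_[1]1_
After 27 steps: state B, head at 0, tape 11.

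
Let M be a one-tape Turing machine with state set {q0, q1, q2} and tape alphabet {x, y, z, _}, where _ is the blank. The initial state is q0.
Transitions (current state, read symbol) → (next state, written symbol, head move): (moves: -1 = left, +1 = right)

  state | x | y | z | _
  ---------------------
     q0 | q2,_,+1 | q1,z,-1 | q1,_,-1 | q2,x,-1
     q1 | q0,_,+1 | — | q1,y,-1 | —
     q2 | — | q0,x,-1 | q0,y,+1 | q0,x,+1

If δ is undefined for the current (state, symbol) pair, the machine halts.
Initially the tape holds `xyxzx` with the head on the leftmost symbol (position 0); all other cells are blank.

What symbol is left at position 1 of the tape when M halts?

x

q0 | _[x]yxzx   read x → write _, move +1, go to q2
q2 | __[y]xzx   read y → write x, move -1, go to q0
q0 | _[_]xxzx   read _ → write x, move -1, go to q2
q2 | [_]xxxzx   read _ → write x, move +1, go to q0
q0 | x[x]xxzx   read x → write _, move +1, go to q2
q2 | x_[x]xzx
Cell 1 holds x when M halts.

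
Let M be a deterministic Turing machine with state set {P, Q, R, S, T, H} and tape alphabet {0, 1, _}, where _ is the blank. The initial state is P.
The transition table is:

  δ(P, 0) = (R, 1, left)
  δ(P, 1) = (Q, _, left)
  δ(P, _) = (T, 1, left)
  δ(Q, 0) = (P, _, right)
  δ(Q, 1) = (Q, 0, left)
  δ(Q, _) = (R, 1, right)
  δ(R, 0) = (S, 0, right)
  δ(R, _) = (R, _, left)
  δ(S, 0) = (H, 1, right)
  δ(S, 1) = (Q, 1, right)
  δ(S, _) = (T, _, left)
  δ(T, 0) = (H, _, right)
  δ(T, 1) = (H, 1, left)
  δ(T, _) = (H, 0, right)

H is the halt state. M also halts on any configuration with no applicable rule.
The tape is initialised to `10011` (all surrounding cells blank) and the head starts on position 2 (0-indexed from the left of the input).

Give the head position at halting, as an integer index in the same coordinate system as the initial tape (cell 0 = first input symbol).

0

state=P head=2 tape=10[0]11   (P,0)→(R,1,left)
state=R head=1 tape=1[0]111   (R,0)→(S,0,right)
state=S head=2 tape=10[1]11   (S,1)→(Q,1,right)
state=Q head=3 tape=101[1]1   (Q,1)→(Q,0,left)
state=Q head=2 tape=10[1]01   (Q,1)→(Q,0,left)
state=Q head=1 tape=1[0]001   (Q,0)→(P,_,right)
state=P head=2 tape=1_[0]01   (P,0)→(R,1,left)
state=R head=1 tape=1[_]101   (R,_)→(R,_,left)
state=R head=0 tape=[1]_101
At halt the head is at cell 0.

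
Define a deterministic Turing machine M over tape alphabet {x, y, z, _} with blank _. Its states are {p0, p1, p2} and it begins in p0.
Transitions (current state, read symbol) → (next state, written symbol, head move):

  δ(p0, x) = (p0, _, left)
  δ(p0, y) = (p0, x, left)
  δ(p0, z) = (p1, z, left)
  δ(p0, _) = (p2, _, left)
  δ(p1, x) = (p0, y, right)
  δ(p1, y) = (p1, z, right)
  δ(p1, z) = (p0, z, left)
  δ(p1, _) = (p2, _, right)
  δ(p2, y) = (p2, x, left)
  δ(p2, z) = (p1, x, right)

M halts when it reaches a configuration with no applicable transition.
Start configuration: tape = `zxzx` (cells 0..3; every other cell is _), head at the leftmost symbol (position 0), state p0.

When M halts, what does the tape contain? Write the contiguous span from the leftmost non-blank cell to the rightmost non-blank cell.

state=p0 head=0 tape=__[z]xzx   (p0,z)→(p1,z,left)
state=p1 head=-1 tape=_[_]zxzx   (p1,_)→(p2,_,right)
state=p2 head=0 tape=__[z]xzx   (p2,z)→(p1,x,right)
state=p1 head=1 tape=__x[x]zx   (p1,x)→(p0,y,right)
state=p0 head=2 tape=__xy[z]x   (p0,z)→(p1,z,left)
state=p1 head=1 tape=__x[y]zx   (p1,y)→(p1,z,right)
state=p1 head=2 tape=__xz[z]x   (p1,z)→(p0,z,left)
state=p0 head=1 tape=__x[z]zx   (p0,z)→(p1,z,left)
state=p1 head=0 tape=__[x]zzx   (p1,x)→(p0,y,right)
state=p0 head=1 tape=__y[z]zx   (p0,z)→(p1,z,left)
state=p1 head=0 tape=__[y]zzx   (p1,y)→(p1,z,right)
state=p1 head=1 tape=__z[z]zx   (p1,z)→(p0,z,left)
state=p0 head=0 tape=__[z]zzx   (p0,z)→(p1,z,left)
state=p1 head=-1 tape=_[_]zzzx   (p1,_)→(p2,_,right)
state=p2 head=0 tape=__[z]zzx   (p2,z)→(p1,x,right)
state=p1 head=1 tape=__x[z]zx   (p1,z)→(p0,z,left)
state=p0 head=0 tape=__[x]zzx   (p0,x)→(p0,_,left)
state=p0 head=-1 tape=_[_]_zzx   (p0,_)→(p2,_,left)
state=p2 head=-2 tape=[_]__zzx
The non-blank tape span at halt is zzx.

zzx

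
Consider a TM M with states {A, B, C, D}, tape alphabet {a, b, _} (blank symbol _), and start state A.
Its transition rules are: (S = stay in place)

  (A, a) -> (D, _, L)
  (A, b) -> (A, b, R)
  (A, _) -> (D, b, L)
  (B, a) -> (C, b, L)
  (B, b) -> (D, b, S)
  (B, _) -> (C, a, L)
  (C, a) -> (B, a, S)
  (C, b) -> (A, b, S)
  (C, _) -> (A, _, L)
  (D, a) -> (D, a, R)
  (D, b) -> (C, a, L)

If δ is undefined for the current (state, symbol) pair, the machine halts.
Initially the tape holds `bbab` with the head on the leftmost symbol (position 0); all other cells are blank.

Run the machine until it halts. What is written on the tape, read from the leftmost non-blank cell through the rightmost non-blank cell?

state=A head=0 tape=___[b]bab   (A,b)→(A,b,R)
state=A head=1 tape=___b[b]ab   (A,b)→(A,b,R)
state=A head=2 tape=___bb[a]b   (A,a)→(D,_,L)
state=D head=1 tape=___b[b]_b   (D,b)→(C,a,L)
state=C head=0 tape=___[b]a_b   (C,b)→(A,b,S)
state=A head=0 tape=___[b]a_b   (A,b)→(A,b,R)
state=A head=1 tape=___b[a]_b   (A,a)→(D,_,L)
state=D head=0 tape=___[b]__b   (D,b)→(C,a,L)
state=C head=-1 tape=__[_]a__b   (C,_)→(A,_,L)
state=A head=-2 tape=_[_]_a__b   (A,_)→(D,b,L)
state=D head=-3 tape=[_]b_a__b
The non-blank tape span at halt is b_a__b.

b_a__b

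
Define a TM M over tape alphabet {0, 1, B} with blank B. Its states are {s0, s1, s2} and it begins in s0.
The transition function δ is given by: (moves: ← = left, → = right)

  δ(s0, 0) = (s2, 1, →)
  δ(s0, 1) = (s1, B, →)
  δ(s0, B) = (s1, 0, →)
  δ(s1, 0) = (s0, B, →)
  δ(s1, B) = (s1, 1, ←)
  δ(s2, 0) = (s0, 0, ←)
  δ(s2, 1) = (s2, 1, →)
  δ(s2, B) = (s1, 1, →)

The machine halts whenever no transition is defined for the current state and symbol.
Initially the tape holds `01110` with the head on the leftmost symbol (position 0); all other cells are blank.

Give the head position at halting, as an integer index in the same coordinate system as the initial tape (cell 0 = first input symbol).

state=s0 head=0 tape=[0]1110BBB   (s0,0)→(s2,1,→)
state=s2 head=1 tape=1[1]110BBB   (s2,1)→(s2,1,→)
state=s2 head=2 tape=11[1]10BBB   (s2,1)→(s2,1,→)
state=s2 head=3 tape=111[1]0BBB   (s2,1)→(s2,1,→)
state=s2 head=4 tape=1111[0]BBB   (s2,0)→(s0,0,←)
state=s0 head=3 tape=111[1]0BBB   (s0,1)→(s1,B,→)
state=s1 head=4 tape=111B[0]BBB   (s1,0)→(s0,B,→)
state=s0 head=5 tape=111BB[B]BB   (s0,B)→(s1,0,→)
state=s1 head=6 tape=111BB0[B]B   (s1,B)→(s1,1,←)
state=s1 head=5 tape=111BB[0]1B   (s1,0)→(s0,B,→)
state=s0 head=6 tape=111BBB[1]B   (s0,1)→(s1,B,→)
state=s1 head=7 tape=111BBBB[B]   (s1,B)→(s1,1,←)
state=s1 head=6 tape=111BBB[B]1   (s1,B)→(s1,1,←)
state=s1 head=5 tape=111BB[B]11   (s1,B)→(s1,1,←)
state=s1 head=4 tape=111B[B]111   (s1,B)→(s1,1,←)
state=s1 head=3 tape=111[B]1111   (s1,B)→(s1,1,←)
state=s1 head=2 tape=11[1]11111
At halt the head is at cell 2.

2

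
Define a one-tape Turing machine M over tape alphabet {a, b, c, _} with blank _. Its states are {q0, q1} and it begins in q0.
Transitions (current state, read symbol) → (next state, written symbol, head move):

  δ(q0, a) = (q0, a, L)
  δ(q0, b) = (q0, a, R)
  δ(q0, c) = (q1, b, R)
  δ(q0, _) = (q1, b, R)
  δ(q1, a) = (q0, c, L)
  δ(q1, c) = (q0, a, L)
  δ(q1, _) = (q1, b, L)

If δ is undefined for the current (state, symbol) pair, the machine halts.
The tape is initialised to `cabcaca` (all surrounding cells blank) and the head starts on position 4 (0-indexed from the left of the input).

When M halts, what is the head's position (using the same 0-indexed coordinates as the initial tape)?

6

q0 | cabc[a]ca_   read a → write a, move L, go to q0
q0 | cab[c]aca_   read c → write b, move R, go to q1
q1 | cabb[a]ca_   read a → write c, move L, go to q0
q0 | cab[b]cca_   read b → write a, move R, go to q0
q0 | caba[c]ca_   read c → write b, move R, go to q1
q1 | cabab[c]a_   read c → write a, move L, go to q0
q0 | caba[b]aa_   read b → write a, move R, go to q0
q0 | cabaa[a]a_   read a → write a, move L, go to q0
q0 | caba[a]aa_   read a → write a, move L, go to q0
q0 | cab[a]aaa_   read a → write a, move L, go to q0
q0 | ca[b]aaaa_   read b → write a, move R, go to q0
q0 | caa[a]aaa_   read a → write a, move L, go to q0
q0 | ca[a]aaaa_   read a → write a, move L, go to q0
q0 | c[a]aaaaa_   read a → write a, move L, go to q0
q0 | [c]aaaaaa_   read c → write b, move R, go to q1
q1 | b[a]aaaaa_   read a → write c, move L, go to q0
q0 | [b]caaaaa_   read b → write a, move R, go to q0
q0 | a[c]aaaaa_   read c → write b, move R, go to q1
q1 | ab[a]aaaa_   read a → write c, move L, go to q0
q0 | a[b]caaaa_   read b → write a, move R, go to q0
q0 | aa[c]aaaa_   read c → write b, move R, go to q1
q1 | aab[a]aaa_   read a → write c, move L, go to q0
q0 | aa[b]caaa_   read b → write a, move R, go to q0
q0 | aaa[c]aaa_   read c → write b, move R, go to q1
q1 | aaab[a]aa_   read a → write c, move L, go to q0
q0 | aaa[b]caa_   read b → write a, move R, go to q0
q0 | aaaa[c]aa_   read c → write b, move R, go to q1
q1 | aaaab[a]a_   read a → write c, move L, go to q0
q0 | aaaa[b]ca_   read b → write a, move R, go to q0
q0 | aaaaa[c]a_   read c → write b, move R, go to q1
q1 | aaaaab[a]_   read a → write c, move L, go to q0
q0 | aaaaa[b]c_   read b → write a, move R, go to q0
q0 | aaaaaa[c]_   read c → write b, move R, go to q1
q1 | aaaaaab[_]   read _ → write b, move L, go to q1
q1 | aaaaaa[b]b
At halt the head is at cell 6.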